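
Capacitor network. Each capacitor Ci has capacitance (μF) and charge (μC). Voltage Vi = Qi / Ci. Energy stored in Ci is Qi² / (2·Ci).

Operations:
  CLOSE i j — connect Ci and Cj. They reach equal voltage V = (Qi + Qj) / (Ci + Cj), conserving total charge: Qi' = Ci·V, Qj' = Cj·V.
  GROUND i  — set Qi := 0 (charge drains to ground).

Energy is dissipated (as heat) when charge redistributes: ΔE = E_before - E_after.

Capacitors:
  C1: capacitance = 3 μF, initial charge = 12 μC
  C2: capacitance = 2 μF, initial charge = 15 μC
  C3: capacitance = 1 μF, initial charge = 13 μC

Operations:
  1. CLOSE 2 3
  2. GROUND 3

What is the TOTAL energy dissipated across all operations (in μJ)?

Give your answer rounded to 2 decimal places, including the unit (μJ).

Initial: C1(3μF, Q=12μC, V=4.00V), C2(2μF, Q=15μC, V=7.50V), C3(1μF, Q=13μC, V=13.00V)
Op 1: CLOSE 2-3: Q_total=28.00, C_total=3.00, V=9.33; Q2=18.67, Q3=9.33; dissipated=10.083
Op 2: GROUND 3: Q3=0; energy lost=43.556
Total dissipated: 53.639 μJ

Answer: 53.64 μJ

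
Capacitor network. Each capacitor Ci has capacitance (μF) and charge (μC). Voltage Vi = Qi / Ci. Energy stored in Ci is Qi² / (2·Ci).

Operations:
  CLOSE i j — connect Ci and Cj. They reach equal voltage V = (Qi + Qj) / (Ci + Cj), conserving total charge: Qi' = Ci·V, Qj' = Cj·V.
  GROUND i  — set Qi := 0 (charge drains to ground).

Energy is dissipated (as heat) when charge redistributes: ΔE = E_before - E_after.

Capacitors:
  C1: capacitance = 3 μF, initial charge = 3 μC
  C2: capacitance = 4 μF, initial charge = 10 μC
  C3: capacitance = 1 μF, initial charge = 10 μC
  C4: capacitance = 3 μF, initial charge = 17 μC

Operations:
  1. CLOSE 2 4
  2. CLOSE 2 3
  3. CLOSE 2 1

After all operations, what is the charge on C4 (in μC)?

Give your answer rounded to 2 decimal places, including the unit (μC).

Initial: C1(3μF, Q=3μC, V=1.00V), C2(4μF, Q=10μC, V=2.50V), C3(1μF, Q=10μC, V=10.00V), C4(3μF, Q=17μC, V=5.67V)
Op 1: CLOSE 2-4: Q_total=27.00, C_total=7.00, V=3.86; Q2=15.43, Q4=11.57; dissipated=8.595
Op 2: CLOSE 2-3: Q_total=25.43, C_total=5.00, V=5.09; Q2=20.34, Q3=5.09; dissipated=15.094
Op 3: CLOSE 2-1: Q_total=23.34, C_total=7.00, V=3.33; Q2=13.34, Q1=10.00; dissipated=14.308
Final charges: Q1=10.00, Q2=13.34, Q3=5.09, Q4=11.57

Answer: 11.57 μC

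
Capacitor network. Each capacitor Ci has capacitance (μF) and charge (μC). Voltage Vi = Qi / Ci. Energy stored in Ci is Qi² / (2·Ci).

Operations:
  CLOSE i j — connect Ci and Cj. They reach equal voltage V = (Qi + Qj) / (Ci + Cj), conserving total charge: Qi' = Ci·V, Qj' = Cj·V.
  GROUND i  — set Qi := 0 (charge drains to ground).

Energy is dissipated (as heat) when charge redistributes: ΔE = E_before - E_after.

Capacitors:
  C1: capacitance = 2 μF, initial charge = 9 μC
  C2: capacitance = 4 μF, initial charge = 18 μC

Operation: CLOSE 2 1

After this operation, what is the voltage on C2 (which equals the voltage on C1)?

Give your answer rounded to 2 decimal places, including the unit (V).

Initial: C1(2μF, Q=9μC, V=4.50V), C2(4μF, Q=18μC, V=4.50V)
Op 1: CLOSE 2-1: Q_total=27.00, C_total=6.00, V=4.50; Q2=18.00, Q1=9.00; dissipated=0.000

Answer: 4.50 V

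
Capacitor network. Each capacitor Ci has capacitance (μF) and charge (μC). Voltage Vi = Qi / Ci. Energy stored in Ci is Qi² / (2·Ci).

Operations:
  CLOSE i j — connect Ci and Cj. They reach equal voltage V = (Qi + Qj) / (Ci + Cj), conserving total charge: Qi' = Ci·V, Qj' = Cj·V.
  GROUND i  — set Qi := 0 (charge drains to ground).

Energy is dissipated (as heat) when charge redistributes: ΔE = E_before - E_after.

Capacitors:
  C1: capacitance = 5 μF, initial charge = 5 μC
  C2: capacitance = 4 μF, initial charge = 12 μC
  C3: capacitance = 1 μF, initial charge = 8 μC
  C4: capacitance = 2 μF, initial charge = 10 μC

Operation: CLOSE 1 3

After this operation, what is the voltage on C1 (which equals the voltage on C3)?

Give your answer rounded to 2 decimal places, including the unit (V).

Answer: 2.17 V

Derivation:
Initial: C1(5μF, Q=5μC, V=1.00V), C2(4μF, Q=12μC, V=3.00V), C3(1μF, Q=8μC, V=8.00V), C4(2μF, Q=10μC, V=5.00V)
Op 1: CLOSE 1-3: Q_total=13.00, C_total=6.00, V=2.17; Q1=10.83, Q3=2.17; dissipated=20.417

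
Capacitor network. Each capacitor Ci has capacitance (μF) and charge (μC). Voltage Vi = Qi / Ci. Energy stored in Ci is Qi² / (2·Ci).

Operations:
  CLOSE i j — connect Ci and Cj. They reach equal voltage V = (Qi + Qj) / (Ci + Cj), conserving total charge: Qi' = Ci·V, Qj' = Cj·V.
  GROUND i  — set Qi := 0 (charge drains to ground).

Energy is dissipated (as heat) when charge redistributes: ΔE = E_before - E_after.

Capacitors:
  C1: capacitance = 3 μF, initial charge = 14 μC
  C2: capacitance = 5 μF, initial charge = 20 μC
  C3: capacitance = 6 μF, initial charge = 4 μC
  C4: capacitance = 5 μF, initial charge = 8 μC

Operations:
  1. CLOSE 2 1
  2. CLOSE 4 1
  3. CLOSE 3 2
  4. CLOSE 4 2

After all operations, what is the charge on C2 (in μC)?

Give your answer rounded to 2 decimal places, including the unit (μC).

Answer: 12.22 μC

Derivation:
Initial: C1(3μF, Q=14μC, V=4.67V), C2(5μF, Q=20μC, V=4.00V), C3(6μF, Q=4μC, V=0.67V), C4(5μF, Q=8μC, V=1.60V)
Op 1: CLOSE 2-1: Q_total=34.00, C_total=8.00, V=4.25; Q2=21.25, Q1=12.75; dissipated=0.417
Op 2: CLOSE 4-1: Q_total=20.75, C_total=8.00, V=2.59; Q4=12.97, Q1=7.78; dissipated=6.584
Op 3: CLOSE 3-2: Q_total=25.25, C_total=11.00, V=2.30; Q3=13.77, Q2=11.48; dissipated=17.509
Op 4: CLOSE 4-2: Q_total=24.45, C_total=10.00, V=2.44; Q4=12.22, Q2=12.22; dissipated=0.111
Final charges: Q1=7.78, Q2=12.22, Q3=13.77, Q4=12.22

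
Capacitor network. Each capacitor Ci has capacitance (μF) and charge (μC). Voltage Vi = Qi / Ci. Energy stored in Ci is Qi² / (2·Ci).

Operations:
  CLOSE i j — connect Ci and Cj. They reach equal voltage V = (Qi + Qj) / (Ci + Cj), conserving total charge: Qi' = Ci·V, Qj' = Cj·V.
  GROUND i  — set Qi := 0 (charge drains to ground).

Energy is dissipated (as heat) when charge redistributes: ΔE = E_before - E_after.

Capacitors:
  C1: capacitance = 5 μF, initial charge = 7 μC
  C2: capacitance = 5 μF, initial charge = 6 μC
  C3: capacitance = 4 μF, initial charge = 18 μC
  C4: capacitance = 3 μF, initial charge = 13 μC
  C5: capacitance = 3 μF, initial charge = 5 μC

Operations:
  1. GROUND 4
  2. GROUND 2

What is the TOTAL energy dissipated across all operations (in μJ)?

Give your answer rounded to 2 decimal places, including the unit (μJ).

Answer: 31.77 μJ

Derivation:
Initial: C1(5μF, Q=7μC, V=1.40V), C2(5μF, Q=6μC, V=1.20V), C3(4μF, Q=18μC, V=4.50V), C4(3μF, Q=13μC, V=4.33V), C5(3μF, Q=5μC, V=1.67V)
Op 1: GROUND 4: Q4=0; energy lost=28.167
Op 2: GROUND 2: Q2=0; energy lost=3.600
Total dissipated: 31.767 μJ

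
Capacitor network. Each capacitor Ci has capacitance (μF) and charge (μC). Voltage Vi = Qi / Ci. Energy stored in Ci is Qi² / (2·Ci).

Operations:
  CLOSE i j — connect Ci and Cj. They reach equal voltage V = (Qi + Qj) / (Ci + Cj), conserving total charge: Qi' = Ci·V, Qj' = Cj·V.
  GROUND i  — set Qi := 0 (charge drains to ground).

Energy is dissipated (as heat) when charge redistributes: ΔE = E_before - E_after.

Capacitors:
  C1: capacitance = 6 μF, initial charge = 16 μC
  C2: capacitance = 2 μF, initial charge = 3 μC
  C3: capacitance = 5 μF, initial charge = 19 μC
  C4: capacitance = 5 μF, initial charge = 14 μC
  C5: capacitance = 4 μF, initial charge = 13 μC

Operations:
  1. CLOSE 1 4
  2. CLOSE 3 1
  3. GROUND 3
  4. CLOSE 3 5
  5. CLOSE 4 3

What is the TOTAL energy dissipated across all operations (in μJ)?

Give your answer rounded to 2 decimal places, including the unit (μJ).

Answer: 41.23 μJ

Derivation:
Initial: C1(6μF, Q=16μC, V=2.67V), C2(2μF, Q=3μC, V=1.50V), C3(5μF, Q=19μC, V=3.80V), C4(5μF, Q=14μC, V=2.80V), C5(4μF, Q=13μC, V=3.25V)
Op 1: CLOSE 1-4: Q_total=30.00, C_total=11.00, V=2.73; Q1=16.36, Q4=13.64; dissipated=0.024
Op 2: CLOSE 3-1: Q_total=35.36, C_total=11.00, V=3.21; Q3=16.07, Q1=19.29; dissipated=1.569
Op 3: GROUND 3: Q3=0; energy lost=25.839
Op 4: CLOSE 3-5: Q_total=13.00, C_total=9.00, V=1.44; Q3=7.22, Q5=5.78; dissipated=11.736
Op 5: CLOSE 4-3: Q_total=20.86, C_total=10.00, V=2.09; Q4=10.43, Q3=10.43; dissipated=2.057
Total dissipated: 41.225 μJ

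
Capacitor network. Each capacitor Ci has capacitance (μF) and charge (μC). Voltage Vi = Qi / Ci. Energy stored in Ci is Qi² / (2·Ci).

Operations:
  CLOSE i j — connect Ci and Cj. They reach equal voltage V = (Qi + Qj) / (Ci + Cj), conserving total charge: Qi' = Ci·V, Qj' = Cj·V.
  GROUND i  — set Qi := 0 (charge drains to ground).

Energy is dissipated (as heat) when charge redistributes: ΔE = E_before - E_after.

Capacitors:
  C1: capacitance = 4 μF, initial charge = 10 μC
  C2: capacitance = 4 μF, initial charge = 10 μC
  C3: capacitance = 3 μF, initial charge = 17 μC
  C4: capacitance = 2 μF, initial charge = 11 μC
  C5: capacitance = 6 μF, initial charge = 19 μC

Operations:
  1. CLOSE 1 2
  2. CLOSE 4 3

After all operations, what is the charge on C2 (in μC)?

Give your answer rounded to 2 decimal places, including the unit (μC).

Initial: C1(4μF, Q=10μC, V=2.50V), C2(4μF, Q=10μC, V=2.50V), C3(3μF, Q=17μC, V=5.67V), C4(2μF, Q=11μC, V=5.50V), C5(6μF, Q=19μC, V=3.17V)
Op 1: CLOSE 1-2: Q_total=20.00, C_total=8.00, V=2.50; Q1=10.00, Q2=10.00; dissipated=0.000
Op 2: CLOSE 4-3: Q_total=28.00, C_total=5.00, V=5.60; Q4=11.20, Q3=16.80; dissipated=0.017
Final charges: Q1=10.00, Q2=10.00, Q3=16.80, Q4=11.20, Q5=19.00

Answer: 10.00 μC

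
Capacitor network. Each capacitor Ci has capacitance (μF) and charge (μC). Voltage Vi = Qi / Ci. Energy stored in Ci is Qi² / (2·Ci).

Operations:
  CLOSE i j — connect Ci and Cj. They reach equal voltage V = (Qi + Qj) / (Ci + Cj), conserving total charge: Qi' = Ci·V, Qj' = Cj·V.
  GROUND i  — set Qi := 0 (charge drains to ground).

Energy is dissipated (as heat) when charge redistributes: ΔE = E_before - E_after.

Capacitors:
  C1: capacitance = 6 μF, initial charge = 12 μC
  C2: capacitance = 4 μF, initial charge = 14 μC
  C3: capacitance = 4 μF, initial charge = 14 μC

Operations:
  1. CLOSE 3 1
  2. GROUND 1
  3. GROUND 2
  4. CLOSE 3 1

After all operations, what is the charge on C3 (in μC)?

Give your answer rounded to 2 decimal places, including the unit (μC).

Answer: 4.16 μC

Derivation:
Initial: C1(6μF, Q=12μC, V=2.00V), C2(4μF, Q=14μC, V=3.50V), C3(4μF, Q=14μC, V=3.50V)
Op 1: CLOSE 3-1: Q_total=26.00, C_total=10.00, V=2.60; Q3=10.40, Q1=15.60; dissipated=2.700
Op 2: GROUND 1: Q1=0; energy lost=20.280
Op 3: GROUND 2: Q2=0; energy lost=24.500
Op 4: CLOSE 3-1: Q_total=10.40, C_total=10.00, V=1.04; Q3=4.16, Q1=6.24; dissipated=8.112
Final charges: Q1=6.24, Q2=0.00, Q3=4.16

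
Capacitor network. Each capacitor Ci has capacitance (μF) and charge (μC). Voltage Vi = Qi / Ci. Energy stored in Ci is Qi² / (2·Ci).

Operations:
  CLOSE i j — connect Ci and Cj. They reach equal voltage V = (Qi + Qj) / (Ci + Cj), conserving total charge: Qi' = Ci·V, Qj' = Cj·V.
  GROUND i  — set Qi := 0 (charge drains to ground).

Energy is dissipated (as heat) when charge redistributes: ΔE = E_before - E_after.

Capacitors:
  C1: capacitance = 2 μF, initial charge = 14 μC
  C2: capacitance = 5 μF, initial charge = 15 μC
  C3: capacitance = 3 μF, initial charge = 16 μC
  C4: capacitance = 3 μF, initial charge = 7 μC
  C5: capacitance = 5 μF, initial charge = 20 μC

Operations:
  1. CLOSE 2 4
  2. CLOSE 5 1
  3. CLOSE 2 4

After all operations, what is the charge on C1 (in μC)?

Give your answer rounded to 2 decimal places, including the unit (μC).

Answer: 9.71 μC

Derivation:
Initial: C1(2μF, Q=14μC, V=7.00V), C2(5μF, Q=15μC, V=3.00V), C3(3μF, Q=16μC, V=5.33V), C4(3μF, Q=7μC, V=2.33V), C5(5μF, Q=20μC, V=4.00V)
Op 1: CLOSE 2-4: Q_total=22.00, C_total=8.00, V=2.75; Q2=13.75, Q4=8.25; dissipated=0.417
Op 2: CLOSE 5-1: Q_total=34.00, C_total=7.00, V=4.86; Q5=24.29, Q1=9.71; dissipated=6.429
Op 3: CLOSE 2-4: Q_total=22.00, C_total=8.00, V=2.75; Q2=13.75, Q4=8.25; dissipated=0.000
Final charges: Q1=9.71, Q2=13.75, Q3=16.00, Q4=8.25, Q5=24.29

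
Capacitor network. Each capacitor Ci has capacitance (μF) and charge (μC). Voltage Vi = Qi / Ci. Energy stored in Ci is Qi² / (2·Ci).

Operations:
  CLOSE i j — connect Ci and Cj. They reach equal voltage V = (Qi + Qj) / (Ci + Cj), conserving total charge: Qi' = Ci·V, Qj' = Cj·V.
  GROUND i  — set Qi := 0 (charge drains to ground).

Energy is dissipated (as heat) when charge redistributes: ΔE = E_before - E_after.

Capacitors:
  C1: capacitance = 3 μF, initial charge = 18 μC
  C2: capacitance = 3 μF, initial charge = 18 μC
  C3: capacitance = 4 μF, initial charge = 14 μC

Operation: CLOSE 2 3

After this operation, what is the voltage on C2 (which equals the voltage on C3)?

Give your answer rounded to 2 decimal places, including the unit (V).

Initial: C1(3μF, Q=18μC, V=6.00V), C2(3μF, Q=18μC, V=6.00V), C3(4μF, Q=14μC, V=3.50V)
Op 1: CLOSE 2-3: Q_total=32.00, C_total=7.00, V=4.57; Q2=13.71, Q3=18.29; dissipated=5.357

Answer: 4.57 V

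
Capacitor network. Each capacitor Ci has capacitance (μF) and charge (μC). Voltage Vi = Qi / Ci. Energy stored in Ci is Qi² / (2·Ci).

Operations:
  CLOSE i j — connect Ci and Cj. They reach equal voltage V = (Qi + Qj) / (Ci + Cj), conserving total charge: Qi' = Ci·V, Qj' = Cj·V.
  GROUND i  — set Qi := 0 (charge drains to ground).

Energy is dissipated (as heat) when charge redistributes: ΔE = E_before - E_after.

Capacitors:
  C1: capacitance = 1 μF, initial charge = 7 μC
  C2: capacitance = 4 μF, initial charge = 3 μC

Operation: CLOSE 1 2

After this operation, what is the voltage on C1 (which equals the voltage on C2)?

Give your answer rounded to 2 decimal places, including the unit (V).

Initial: C1(1μF, Q=7μC, V=7.00V), C2(4μF, Q=3μC, V=0.75V)
Op 1: CLOSE 1-2: Q_total=10.00, C_total=5.00, V=2.00; Q1=2.00, Q2=8.00; dissipated=15.625

Answer: 2.00 V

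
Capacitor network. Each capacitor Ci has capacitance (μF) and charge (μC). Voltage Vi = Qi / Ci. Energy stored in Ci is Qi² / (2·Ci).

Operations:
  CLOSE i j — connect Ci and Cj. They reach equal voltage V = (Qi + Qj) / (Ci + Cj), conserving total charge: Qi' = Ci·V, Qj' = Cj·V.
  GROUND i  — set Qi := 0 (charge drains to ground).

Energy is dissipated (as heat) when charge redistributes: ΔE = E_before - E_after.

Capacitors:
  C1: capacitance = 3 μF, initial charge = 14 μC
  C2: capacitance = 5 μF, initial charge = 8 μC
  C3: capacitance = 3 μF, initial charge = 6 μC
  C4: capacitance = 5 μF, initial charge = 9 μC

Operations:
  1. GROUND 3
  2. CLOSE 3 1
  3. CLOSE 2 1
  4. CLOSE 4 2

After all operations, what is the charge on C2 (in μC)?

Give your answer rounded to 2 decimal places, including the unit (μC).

Initial: C1(3μF, Q=14μC, V=4.67V), C2(5μF, Q=8μC, V=1.60V), C3(3μF, Q=6μC, V=2.00V), C4(5μF, Q=9μC, V=1.80V)
Op 1: GROUND 3: Q3=0; energy lost=6.000
Op 2: CLOSE 3-1: Q_total=14.00, C_total=6.00, V=2.33; Q3=7.00, Q1=7.00; dissipated=16.333
Op 3: CLOSE 2-1: Q_total=15.00, C_total=8.00, V=1.88; Q2=9.38, Q1=5.62; dissipated=0.504
Op 4: CLOSE 4-2: Q_total=18.38, C_total=10.00, V=1.84; Q4=9.19, Q2=9.19; dissipated=0.007
Final charges: Q1=5.62, Q2=9.19, Q3=7.00, Q4=9.19

Answer: 9.19 μC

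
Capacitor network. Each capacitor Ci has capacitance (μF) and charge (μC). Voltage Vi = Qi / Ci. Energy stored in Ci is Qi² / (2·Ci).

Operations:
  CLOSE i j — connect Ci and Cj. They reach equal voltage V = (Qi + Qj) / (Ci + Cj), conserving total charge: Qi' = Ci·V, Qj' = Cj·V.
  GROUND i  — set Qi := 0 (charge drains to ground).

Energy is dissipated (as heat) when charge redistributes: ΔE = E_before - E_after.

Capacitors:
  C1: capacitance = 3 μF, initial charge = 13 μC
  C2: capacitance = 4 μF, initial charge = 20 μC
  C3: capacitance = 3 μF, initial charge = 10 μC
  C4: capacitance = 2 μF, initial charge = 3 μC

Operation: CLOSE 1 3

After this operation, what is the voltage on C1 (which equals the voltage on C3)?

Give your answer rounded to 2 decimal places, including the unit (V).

Initial: C1(3μF, Q=13μC, V=4.33V), C2(4μF, Q=20μC, V=5.00V), C3(3μF, Q=10μC, V=3.33V), C4(2μF, Q=3μC, V=1.50V)
Op 1: CLOSE 1-3: Q_total=23.00, C_total=6.00, V=3.83; Q1=11.50, Q3=11.50; dissipated=0.750

Answer: 3.83 V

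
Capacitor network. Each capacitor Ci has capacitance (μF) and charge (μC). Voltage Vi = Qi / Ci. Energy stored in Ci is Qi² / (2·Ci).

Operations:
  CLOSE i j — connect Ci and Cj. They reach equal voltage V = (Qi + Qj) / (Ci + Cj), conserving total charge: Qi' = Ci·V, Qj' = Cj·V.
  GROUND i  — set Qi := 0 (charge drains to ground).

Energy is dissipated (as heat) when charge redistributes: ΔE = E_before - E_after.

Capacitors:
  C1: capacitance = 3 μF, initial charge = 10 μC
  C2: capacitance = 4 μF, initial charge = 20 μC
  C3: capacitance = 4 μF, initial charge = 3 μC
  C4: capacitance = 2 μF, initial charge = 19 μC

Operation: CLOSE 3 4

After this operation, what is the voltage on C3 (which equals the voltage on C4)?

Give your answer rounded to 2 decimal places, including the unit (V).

Answer: 3.67 V

Derivation:
Initial: C1(3μF, Q=10μC, V=3.33V), C2(4μF, Q=20μC, V=5.00V), C3(4μF, Q=3μC, V=0.75V), C4(2μF, Q=19μC, V=9.50V)
Op 1: CLOSE 3-4: Q_total=22.00, C_total=6.00, V=3.67; Q3=14.67, Q4=7.33; dissipated=51.042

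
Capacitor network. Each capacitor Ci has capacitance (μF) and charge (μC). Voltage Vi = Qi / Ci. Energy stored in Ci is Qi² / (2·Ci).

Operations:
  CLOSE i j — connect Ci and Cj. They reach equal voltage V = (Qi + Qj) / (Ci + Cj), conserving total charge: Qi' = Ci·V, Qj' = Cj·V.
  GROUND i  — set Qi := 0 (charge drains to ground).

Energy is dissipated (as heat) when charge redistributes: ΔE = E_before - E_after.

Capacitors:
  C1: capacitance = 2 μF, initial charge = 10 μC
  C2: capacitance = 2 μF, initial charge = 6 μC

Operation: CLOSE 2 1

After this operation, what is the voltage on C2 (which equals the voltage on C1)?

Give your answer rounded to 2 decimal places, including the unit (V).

Initial: C1(2μF, Q=10μC, V=5.00V), C2(2μF, Q=6μC, V=3.00V)
Op 1: CLOSE 2-1: Q_total=16.00, C_total=4.00, V=4.00; Q2=8.00, Q1=8.00; dissipated=2.000

Answer: 4.00 V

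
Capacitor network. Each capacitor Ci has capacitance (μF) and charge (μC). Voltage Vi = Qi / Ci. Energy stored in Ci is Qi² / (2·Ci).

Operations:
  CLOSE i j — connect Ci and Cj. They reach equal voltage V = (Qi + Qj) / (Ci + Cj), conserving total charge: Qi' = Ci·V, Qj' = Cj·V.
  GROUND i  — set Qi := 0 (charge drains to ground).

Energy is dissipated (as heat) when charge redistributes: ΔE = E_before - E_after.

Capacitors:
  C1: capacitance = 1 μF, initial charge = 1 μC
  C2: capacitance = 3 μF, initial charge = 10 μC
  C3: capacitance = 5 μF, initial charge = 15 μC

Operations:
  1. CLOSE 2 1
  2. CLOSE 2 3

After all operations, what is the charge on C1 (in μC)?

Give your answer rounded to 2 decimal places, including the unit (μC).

Initial: C1(1μF, Q=1μC, V=1.00V), C2(3μF, Q=10μC, V=3.33V), C3(5μF, Q=15μC, V=3.00V)
Op 1: CLOSE 2-1: Q_total=11.00, C_total=4.00, V=2.75; Q2=8.25, Q1=2.75; dissipated=2.042
Op 2: CLOSE 2-3: Q_total=23.25, C_total=8.00, V=2.91; Q2=8.72, Q3=14.53; dissipated=0.059
Final charges: Q1=2.75, Q2=8.72, Q3=14.53

Answer: 2.75 μC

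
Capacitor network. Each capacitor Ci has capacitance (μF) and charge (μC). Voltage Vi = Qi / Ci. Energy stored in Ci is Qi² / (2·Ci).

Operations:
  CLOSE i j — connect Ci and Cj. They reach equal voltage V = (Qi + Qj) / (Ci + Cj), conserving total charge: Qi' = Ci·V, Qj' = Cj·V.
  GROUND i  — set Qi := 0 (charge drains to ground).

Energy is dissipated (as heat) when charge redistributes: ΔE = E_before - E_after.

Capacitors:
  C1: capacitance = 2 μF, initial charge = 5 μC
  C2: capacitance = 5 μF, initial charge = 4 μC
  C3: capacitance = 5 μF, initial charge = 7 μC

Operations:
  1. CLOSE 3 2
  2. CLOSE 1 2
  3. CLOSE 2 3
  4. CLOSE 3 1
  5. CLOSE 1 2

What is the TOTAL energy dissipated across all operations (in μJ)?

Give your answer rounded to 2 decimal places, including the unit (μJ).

Initial: C1(2μF, Q=5μC, V=2.50V), C2(5μF, Q=4μC, V=0.80V), C3(5μF, Q=7μC, V=1.40V)
Op 1: CLOSE 3-2: Q_total=11.00, C_total=10.00, V=1.10; Q3=5.50, Q2=5.50; dissipated=0.450
Op 2: CLOSE 1-2: Q_total=10.50, C_total=7.00, V=1.50; Q1=3.00, Q2=7.50; dissipated=1.400
Op 3: CLOSE 2-3: Q_total=13.00, C_total=10.00, V=1.30; Q2=6.50, Q3=6.50; dissipated=0.200
Op 4: CLOSE 3-1: Q_total=9.50, C_total=7.00, V=1.36; Q3=6.79, Q1=2.71; dissipated=0.029
Op 5: CLOSE 1-2: Q_total=9.21, C_total=7.00, V=1.32; Q1=2.63, Q2=6.58; dissipated=0.002
Total dissipated: 2.081 μJ

Answer: 2.08 μJ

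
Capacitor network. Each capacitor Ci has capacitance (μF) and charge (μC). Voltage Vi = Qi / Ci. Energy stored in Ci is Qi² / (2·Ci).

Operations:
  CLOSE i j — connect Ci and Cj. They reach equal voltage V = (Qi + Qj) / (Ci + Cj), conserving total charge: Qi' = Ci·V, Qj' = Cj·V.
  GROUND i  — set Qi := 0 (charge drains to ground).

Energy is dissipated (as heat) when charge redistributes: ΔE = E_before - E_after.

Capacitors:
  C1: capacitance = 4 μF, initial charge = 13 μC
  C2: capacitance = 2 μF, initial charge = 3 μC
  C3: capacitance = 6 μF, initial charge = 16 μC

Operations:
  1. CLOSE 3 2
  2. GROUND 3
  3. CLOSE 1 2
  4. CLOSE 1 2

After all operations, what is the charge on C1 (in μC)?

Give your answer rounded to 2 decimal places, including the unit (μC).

Initial: C1(4μF, Q=13μC, V=3.25V), C2(2μF, Q=3μC, V=1.50V), C3(6μF, Q=16μC, V=2.67V)
Op 1: CLOSE 3-2: Q_total=19.00, C_total=8.00, V=2.38; Q3=14.25, Q2=4.75; dissipated=1.021
Op 2: GROUND 3: Q3=0; energy lost=16.922
Op 3: CLOSE 1-2: Q_total=17.75, C_total=6.00, V=2.96; Q1=11.83, Q2=5.92; dissipated=0.510
Op 4: CLOSE 1-2: Q_total=17.75, C_total=6.00, V=2.96; Q1=11.83, Q2=5.92; dissipated=0.000
Final charges: Q1=11.83, Q2=5.92, Q3=0.00

Answer: 11.83 μC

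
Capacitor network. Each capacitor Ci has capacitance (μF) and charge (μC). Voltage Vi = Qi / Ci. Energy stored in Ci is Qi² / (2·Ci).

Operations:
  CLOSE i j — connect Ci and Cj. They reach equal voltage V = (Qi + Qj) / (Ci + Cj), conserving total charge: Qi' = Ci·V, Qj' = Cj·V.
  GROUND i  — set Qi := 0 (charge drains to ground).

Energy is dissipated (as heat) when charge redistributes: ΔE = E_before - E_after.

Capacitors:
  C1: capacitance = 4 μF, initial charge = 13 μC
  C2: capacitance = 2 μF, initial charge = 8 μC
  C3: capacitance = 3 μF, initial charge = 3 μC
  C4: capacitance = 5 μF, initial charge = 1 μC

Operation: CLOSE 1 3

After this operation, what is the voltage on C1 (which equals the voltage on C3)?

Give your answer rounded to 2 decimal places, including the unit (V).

Initial: C1(4μF, Q=13μC, V=3.25V), C2(2μF, Q=8μC, V=4.00V), C3(3μF, Q=3μC, V=1.00V), C4(5μF, Q=1μC, V=0.20V)
Op 1: CLOSE 1-3: Q_total=16.00, C_total=7.00, V=2.29; Q1=9.14, Q3=6.86; dissipated=4.339

Answer: 2.29 V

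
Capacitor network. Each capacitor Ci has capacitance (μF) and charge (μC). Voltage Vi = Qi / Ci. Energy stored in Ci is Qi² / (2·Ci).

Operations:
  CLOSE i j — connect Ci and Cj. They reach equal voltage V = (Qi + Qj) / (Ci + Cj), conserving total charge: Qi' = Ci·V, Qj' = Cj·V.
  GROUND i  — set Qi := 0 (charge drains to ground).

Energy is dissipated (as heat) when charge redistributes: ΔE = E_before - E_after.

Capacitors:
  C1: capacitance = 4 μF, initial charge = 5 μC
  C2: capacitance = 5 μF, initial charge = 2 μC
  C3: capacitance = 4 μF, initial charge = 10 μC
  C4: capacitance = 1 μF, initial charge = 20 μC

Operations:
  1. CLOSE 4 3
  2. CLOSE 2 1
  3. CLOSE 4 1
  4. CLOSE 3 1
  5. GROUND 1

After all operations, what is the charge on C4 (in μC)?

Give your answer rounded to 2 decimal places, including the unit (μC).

Answer: 1.82 μC

Derivation:
Initial: C1(4μF, Q=5μC, V=1.25V), C2(5μF, Q=2μC, V=0.40V), C3(4μF, Q=10μC, V=2.50V), C4(1μF, Q=20μC, V=20.00V)
Op 1: CLOSE 4-3: Q_total=30.00, C_total=5.00, V=6.00; Q4=6.00, Q3=24.00; dissipated=122.500
Op 2: CLOSE 2-1: Q_total=7.00, C_total=9.00, V=0.78; Q2=3.89, Q1=3.11; dissipated=0.803
Op 3: CLOSE 4-1: Q_total=9.11, C_total=5.00, V=1.82; Q4=1.82, Q1=7.29; dissipated=10.909
Op 4: CLOSE 3-1: Q_total=31.29, C_total=8.00, V=3.91; Q3=15.64, Q1=15.64; dissipated=17.454
Op 5: GROUND 1: Q1=0; energy lost=30.594
Final charges: Q1=0.00, Q2=3.89, Q3=15.64, Q4=1.82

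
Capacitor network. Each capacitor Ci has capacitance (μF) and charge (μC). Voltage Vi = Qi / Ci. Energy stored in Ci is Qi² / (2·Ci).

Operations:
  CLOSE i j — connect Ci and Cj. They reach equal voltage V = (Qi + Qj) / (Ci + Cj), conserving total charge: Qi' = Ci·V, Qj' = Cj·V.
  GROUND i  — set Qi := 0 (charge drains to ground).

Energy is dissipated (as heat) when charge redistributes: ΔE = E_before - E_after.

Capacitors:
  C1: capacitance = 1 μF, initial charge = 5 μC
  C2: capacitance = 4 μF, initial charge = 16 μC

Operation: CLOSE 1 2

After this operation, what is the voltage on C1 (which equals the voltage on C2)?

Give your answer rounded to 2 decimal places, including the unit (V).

Answer: 4.20 V

Derivation:
Initial: C1(1μF, Q=5μC, V=5.00V), C2(4μF, Q=16μC, V=4.00V)
Op 1: CLOSE 1-2: Q_total=21.00, C_total=5.00, V=4.20; Q1=4.20, Q2=16.80; dissipated=0.400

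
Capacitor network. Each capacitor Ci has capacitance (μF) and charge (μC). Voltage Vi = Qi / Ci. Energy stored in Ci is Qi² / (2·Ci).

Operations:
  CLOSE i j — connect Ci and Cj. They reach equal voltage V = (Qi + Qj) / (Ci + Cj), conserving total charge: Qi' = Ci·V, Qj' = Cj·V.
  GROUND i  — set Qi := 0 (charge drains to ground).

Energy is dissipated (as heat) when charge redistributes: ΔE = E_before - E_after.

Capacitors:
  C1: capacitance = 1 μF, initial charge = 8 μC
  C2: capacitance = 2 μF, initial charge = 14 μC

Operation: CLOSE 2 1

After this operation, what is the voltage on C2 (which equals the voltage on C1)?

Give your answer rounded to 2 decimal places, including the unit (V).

Initial: C1(1μF, Q=8μC, V=8.00V), C2(2μF, Q=14μC, V=7.00V)
Op 1: CLOSE 2-1: Q_total=22.00, C_total=3.00, V=7.33; Q2=14.67, Q1=7.33; dissipated=0.333

Answer: 7.33 V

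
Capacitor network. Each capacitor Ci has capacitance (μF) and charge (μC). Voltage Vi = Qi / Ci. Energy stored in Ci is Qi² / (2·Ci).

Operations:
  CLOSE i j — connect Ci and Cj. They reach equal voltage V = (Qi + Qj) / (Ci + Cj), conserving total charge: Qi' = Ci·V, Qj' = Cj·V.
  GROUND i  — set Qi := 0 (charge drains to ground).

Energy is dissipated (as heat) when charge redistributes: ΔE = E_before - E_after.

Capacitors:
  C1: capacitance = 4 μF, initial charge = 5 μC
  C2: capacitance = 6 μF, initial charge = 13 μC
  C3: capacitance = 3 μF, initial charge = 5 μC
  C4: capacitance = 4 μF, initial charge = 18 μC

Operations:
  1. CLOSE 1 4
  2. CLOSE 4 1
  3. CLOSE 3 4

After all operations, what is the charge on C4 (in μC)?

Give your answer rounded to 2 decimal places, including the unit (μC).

Answer: 9.43 μC

Derivation:
Initial: C1(4μF, Q=5μC, V=1.25V), C2(6μF, Q=13μC, V=2.17V), C3(3μF, Q=5μC, V=1.67V), C4(4μF, Q=18μC, V=4.50V)
Op 1: CLOSE 1-4: Q_total=23.00, C_total=8.00, V=2.88; Q1=11.50, Q4=11.50; dissipated=10.562
Op 2: CLOSE 4-1: Q_total=23.00, C_total=8.00, V=2.88; Q4=11.50, Q1=11.50; dissipated=0.000
Op 3: CLOSE 3-4: Q_total=16.50, C_total=7.00, V=2.36; Q3=7.07, Q4=9.43; dissipated=1.251
Final charges: Q1=11.50, Q2=13.00, Q3=7.07, Q4=9.43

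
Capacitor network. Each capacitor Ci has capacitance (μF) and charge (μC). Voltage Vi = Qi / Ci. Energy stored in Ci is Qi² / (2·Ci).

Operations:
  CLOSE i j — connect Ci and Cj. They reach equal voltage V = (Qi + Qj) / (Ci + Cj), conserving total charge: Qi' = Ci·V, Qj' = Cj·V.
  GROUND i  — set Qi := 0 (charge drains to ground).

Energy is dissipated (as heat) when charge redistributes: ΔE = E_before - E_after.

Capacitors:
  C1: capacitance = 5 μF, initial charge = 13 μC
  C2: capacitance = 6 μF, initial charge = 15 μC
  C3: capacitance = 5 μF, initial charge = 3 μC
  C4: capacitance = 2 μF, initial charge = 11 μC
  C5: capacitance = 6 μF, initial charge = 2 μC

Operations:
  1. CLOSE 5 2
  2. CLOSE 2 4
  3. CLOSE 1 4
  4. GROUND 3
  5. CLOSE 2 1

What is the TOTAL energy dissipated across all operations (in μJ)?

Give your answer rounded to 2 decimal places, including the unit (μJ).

Answer: 20.48 μJ

Derivation:
Initial: C1(5μF, Q=13μC, V=2.60V), C2(6μF, Q=15μC, V=2.50V), C3(5μF, Q=3μC, V=0.60V), C4(2μF, Q=11μC, V=5.50V), C5(6μF, Q=2μC, V=0.33V)
Op 1: CLOSE 5-2: Q_total=17.00, C_total=12.00, V=1.42; Q5=8.50, Q2=8.50; dissipated=7.042
Op 2: CLOSE 2-4: Q_total=19.50, C_total=8.00, V=2.44; Q2=14.62, Q4=4.88; dissipated=12.505
Op 3: CLOSE 1-4: Q_total=17.88, C_total=7.00, V=2.55; Q1=12.77, Q4=5.11; dissipated=0.019
Op 4: GROUND 3: Q3=0; energy lost=0.900
Op 5: CLOSE 2-1: Q_total=27.39, C_total=11.00, V=2.49; Q2=14.94, Q1=12.45; dissipated=0.018
Total dissipated: 20.484 μJ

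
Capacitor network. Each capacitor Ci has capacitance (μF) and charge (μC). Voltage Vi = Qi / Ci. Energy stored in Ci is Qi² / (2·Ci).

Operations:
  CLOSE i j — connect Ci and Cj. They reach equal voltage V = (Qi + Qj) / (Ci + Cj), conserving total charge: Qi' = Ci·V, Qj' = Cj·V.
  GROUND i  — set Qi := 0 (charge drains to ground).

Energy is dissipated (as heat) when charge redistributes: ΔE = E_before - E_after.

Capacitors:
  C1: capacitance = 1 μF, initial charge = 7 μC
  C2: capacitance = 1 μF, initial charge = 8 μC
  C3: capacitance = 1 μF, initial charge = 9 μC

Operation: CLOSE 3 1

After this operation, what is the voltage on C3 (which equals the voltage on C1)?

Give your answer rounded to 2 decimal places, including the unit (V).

Answer: 8.00 V

Derivation:
Initial: C1(1μF, Q=7μC, V=7.00V), C2(1μF, Q=8μC, V=8.00V), C3(1μF, Q=9μC, V=9.00V)
Op 1: CLOSE 3-1: Q_total=16.00, C_total=2.00, V=8.00; Q3=8.00, Q1=8.00; dissipated=1.000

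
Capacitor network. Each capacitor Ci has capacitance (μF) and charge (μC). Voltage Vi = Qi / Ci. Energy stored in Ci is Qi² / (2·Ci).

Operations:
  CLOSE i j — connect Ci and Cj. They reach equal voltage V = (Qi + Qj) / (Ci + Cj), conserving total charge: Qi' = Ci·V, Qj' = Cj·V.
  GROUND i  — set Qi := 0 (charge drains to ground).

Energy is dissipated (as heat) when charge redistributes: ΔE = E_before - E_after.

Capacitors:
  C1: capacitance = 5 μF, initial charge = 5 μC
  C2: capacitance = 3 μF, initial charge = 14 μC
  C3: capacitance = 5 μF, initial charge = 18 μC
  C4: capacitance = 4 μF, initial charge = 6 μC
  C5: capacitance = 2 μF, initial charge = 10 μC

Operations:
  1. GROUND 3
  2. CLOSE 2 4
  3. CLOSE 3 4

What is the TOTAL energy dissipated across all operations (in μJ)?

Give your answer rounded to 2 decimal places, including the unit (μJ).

Answer: 50.07 μJ

Derivation:
Initial: C1(5μF, Q=5μC, V=1.00V), C2(3μF, Q=14μC, V=4.67V), C3(5μF, Q=18μC, V=3.60V), C4(4μF, Q=6μC, V=1.50V), C5(2μF, Q=10μC, V=5.00V)
Op 1: GROUND 3: Q3=0; energy lost=32.400
Op 2: CLOSE 2-4: Q_total=20.00, C_total=7.00, V=2.86; Q2=8.57, Q4=11.43; dissipated=8.595
Op 3: CLOSE 3-4: Q_total=11.43, C_total=9.00, V=1.27; Q3=6.35, Q4=5.08; dissipated=9.070
Total dissipated: 50.066 μJ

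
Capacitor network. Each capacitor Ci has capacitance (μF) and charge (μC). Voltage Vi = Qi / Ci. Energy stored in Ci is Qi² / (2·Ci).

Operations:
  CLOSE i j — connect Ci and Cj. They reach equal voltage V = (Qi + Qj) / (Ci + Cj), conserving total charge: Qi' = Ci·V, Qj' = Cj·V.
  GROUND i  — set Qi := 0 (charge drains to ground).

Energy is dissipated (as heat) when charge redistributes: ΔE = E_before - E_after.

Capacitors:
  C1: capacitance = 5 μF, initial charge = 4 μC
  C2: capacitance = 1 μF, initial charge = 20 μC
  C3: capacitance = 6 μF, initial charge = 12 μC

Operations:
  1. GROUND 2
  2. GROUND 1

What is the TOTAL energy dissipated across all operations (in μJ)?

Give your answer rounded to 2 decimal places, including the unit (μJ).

Answer: 201.60 μJ

Derivation:
Initial: C1(5μF, Q=4μC, V=0.80V), C2(1μF, Q=20μC, V=20.00V), C3(6μF, Q=12μC, V=2.00V)
Op 1: GROUND 2: Q2=0; energy lost=200.000
Op 2: GROUND 1: Q1=0; energy lost=1.600
Total dissipated: 201.600 μJ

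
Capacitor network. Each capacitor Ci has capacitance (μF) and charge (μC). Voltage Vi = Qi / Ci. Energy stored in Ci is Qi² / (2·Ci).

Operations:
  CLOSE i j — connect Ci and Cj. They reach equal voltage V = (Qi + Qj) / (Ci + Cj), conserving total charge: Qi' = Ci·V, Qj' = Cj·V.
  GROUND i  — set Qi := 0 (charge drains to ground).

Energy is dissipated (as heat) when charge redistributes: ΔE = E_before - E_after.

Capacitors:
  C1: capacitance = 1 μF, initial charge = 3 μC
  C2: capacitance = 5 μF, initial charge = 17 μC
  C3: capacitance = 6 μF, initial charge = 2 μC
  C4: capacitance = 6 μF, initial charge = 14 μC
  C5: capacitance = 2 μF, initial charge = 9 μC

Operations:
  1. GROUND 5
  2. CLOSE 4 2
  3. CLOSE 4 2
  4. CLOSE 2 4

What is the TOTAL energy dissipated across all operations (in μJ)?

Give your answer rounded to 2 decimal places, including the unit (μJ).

Answer: 21.80 μJ

Derivation:
Initial: C1(1μF, Q=3μC, V=3.00V), C2(5μF, Q=17μC, V=3.40V), C3(6μF, Q=2μC, V=0.33V), C4(6μF, Q=14μC, V=2.33V), C5(2μF, Q=9μC, V=4.50V)
Op 1: GROUND 5: Q5=0; energy lost=20.250
Op 2: CLOSE 4-2: Q_total=31.00, C_total=11.00, V=2.82; Q4=16.91, Q2=14.09; dissipated=1.552
Op 3: CLOSE 4-2: Q_total=31.00, C_total=11.00, V=2.82; Q4=16.91, Q2=14.09; dissipated=0.000
Op 4: CLOSE 2-4: Q_total=31.00, C_total=11.00, V=2.82; Q2=14.09, Q4=16.91; dissipated=0.000
Total dissipated: 21.802 μJ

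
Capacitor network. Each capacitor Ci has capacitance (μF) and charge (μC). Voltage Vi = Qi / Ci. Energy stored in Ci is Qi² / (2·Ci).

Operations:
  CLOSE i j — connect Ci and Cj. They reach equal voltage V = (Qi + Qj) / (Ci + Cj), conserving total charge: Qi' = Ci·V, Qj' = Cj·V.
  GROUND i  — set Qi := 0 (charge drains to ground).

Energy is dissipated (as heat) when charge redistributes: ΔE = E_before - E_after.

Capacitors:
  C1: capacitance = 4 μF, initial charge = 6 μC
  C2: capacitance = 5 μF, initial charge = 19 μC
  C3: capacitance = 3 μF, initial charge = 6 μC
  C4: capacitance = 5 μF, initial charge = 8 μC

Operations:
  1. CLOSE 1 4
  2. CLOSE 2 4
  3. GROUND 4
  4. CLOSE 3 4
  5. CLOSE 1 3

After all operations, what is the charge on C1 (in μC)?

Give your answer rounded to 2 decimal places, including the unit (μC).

Answer: 4.84 μC

Derivation:
Initial: C1(4μF, Q=6μC, V=1.50V), C2(5μF, Q=19μC, V=3.80V), C3(3μF, Q=6μC, V=2.00V), C4(5μF, Q=8μC, V=1.60V)
Op 1: CLOSE 1-4: Q_total=14.00, C_total=9.00, V=1.56; Q1=6.22, Q4=7.78; dissipated=0.011
Op 2: CLOSE 2-4: Q_total=26.78, C_total=10.00, V=2.68; Q2=13.39, Q4=13.39; dissipated=6.297
Op 3: GROUND 4: Q4=0; energy lost=17.926
Op 4: CLOSE 3-4: Q_total=6.00, C_total=8.00, V=0.75; Q3=2.25, Q4=3.75; dissipated=3.750
Op 5: CLOSE 1-3: Q_total=8.47, C_total=7.00, V=1.21; Q1=4.84, Q3=3.63; dissipated=0.556
Final charges: Q1=4.84, Q2=13.39, Q3=3.63, Q4=3.75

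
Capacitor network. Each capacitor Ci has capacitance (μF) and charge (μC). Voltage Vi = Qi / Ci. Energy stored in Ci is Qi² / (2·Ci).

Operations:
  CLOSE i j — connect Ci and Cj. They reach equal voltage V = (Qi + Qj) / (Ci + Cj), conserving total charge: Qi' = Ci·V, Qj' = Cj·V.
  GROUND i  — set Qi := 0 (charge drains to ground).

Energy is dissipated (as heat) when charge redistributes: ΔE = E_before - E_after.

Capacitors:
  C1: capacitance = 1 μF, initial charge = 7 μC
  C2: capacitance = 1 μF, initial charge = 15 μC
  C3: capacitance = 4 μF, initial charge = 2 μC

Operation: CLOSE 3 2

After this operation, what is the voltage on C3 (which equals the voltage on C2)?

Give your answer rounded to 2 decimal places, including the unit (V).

Initial: C1(1μF, Q=7μC, V=7.00V), C2(1μF, Q=15μC, V=15.00V), C3(4μF, Q=2μC, V=0.50V)
Op 1: CLOSE 3-2: Q_total=17.00, C_total=5.00, V=3.40; Q3=13.60, Q2=3.40; dissipated=84.100

Answer: 3.40 V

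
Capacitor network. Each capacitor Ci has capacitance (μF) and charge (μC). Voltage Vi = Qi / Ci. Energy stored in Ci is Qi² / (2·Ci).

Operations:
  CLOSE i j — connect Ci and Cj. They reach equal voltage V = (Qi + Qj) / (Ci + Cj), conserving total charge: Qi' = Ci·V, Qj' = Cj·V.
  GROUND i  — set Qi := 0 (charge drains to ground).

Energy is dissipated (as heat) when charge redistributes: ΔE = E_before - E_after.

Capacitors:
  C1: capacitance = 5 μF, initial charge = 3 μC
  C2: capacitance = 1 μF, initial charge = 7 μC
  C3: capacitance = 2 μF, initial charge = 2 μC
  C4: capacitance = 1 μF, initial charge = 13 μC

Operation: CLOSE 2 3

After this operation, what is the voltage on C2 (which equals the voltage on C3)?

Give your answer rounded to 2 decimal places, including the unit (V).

Answer: 3.00 V

Derivation:
Initial: C1(5μF, Q=3μC, V=0.60V), C2(1μF, Q=7μC, V=7.00V), C3(2μF, Q=2μC, V=1.00V), C4(1μF, Q=13μC, V=13.00V)
Op 1: CLOSE 2-3: Q_total=9.00, C_total=3.00, V=3.00; Q2=3.00, Q3=6.00; dissipated=12.000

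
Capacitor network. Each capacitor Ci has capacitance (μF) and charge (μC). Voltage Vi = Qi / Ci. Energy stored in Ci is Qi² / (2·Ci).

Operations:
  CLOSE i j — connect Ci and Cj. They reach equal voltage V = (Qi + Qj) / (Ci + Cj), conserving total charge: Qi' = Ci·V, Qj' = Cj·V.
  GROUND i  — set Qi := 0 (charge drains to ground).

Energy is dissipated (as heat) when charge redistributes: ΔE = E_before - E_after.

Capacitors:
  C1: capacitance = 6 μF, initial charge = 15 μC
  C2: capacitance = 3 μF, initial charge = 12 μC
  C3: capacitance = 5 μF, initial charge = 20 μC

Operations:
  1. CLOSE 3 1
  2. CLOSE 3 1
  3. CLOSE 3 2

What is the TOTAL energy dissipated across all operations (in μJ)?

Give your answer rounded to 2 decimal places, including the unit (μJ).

Initial: C1(6μF, Q=15μC, V=2.50V), C2(3μF, Q=12μC, V=4.00V), C3(5μF, Q=20μC, V=4.00V)
Op 1: CLOSE 3-1: Q_total=35.00, C_total=11.00, V=3.18; Q3=15.91, Q1=19.09; dissipated=3.068
Op 2: CLOSE 3-1: Q_total=35.00, C_total=11.00, V=3.18; Q3=15.91, Q1=19.09; dissipated=0.000
Op 3: CLOSE 3-2: Q_total=27.91, C_total=8.00, V=3.49; Q3=17.44, Q2=10.47; dissipated=0.628
Total dissipated: 3.696 μJ

Answer: 3.70 μJ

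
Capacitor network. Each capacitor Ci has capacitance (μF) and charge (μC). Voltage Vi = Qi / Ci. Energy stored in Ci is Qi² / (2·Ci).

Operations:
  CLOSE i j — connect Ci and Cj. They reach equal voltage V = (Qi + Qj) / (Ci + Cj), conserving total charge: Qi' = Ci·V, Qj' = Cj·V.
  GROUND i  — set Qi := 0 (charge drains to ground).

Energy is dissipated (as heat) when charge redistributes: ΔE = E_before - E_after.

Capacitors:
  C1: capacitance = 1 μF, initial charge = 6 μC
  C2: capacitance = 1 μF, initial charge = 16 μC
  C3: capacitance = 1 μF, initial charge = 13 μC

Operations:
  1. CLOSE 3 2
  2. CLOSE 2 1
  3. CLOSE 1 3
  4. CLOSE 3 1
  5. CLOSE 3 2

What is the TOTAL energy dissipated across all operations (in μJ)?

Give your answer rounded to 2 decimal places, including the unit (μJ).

Answer: 25.96 μJ

Derivation:
Initial: C1(1μF, Q=6μC, V=6.00V), C2(1μF, Q=16μC, V=16.00V), C3(1μF, Q=13μC, V=13.00V)
Op 1: CLOSE 3-2: Q_total=29.00, C_total=2.00, V=14.50; Q3=14.50, Q2=14.50; dissipated=2.250
Op 2: CLOSE 2-1: Q_total=20.50, C_total=2.00, V=10.25; Q2=10.25, Q1=10.25; dissipated=18.062
Op 3: CLOSE 1-3: Q_total=24.75, C_total=2.00, V=12.38; Q1=12.38, Q3=12.38; dissipated=4.516
Op 4: CLOSE 3-1: Q_total=24.75, C_total=2.00, V=12.38; Q3=12.38, Q1=12.38; dissipated=0.000
Op 5: CLOSE 3-2: Q_total=22.62, C_total=2.00, V=11.31; Q3=11.31, Q2=11.31; dissipated=1.129
Total dissipated: 25.957 μJ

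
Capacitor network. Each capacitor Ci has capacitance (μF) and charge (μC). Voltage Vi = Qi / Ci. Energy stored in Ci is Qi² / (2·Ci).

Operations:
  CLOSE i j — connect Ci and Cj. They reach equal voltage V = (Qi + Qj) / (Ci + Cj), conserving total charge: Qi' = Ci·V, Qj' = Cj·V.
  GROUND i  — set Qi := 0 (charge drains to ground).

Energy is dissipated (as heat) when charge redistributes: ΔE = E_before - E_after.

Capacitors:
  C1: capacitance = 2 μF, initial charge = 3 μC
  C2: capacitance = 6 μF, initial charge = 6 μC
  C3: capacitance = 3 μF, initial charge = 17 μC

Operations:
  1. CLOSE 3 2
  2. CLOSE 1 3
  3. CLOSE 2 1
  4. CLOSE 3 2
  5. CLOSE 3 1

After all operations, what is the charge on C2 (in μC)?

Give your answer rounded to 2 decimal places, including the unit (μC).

Answer: 14.07 μC

Derivation:
Initial: C1(2μF, Q=3μC, V=1.50V), C2(6μF, Q=6μC, V=1.00V), C3(3μF, Q=17μC, V=5.67V)
Op 1: CLOSE 3-2: Q_total=23.00, C_total=9.00, V=2.56; Q3=7.67, Q2=15.33; dissipated=21.778
Op 2: CLOSE 1-3: Q_total=10.67, C_total=5.00, V=2.13; Q1=4.27, Q3=6.40; dissipated=0.669
Op 3: CLOSE 2-1: Q_total=19.60, C_total=8.00, V=2.45; Q2=14.70, Q1=4.90; dissipated=0.134
Op 4: CLOSE 3-2: Q_total=21.10, C_total=9.00, V=2.34; Q3=7.03, Q2=14.07; dissipated=0.100
Op 5: CLOSE 3-1: Q_total=11.93, C_total=5.00, V=2.39; Q3=7.16, Q1=4.77; dissipated=0.007
Final charges: Q1=4.77, Q2=14.07, Q3=7.16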